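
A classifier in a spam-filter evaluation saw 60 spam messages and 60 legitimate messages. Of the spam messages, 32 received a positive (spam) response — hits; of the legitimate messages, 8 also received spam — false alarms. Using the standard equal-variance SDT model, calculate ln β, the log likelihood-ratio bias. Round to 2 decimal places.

H = 32/60 = 0.5333
FA = 8/60 = 0.1333
z(0.5333) = 0.084, z(0.1333) = -1.111
ln β = −½·[z(H)² − z(FA)²] = −0.5 × (0.007 − 1.234) = 0.6135

ln β = 0.61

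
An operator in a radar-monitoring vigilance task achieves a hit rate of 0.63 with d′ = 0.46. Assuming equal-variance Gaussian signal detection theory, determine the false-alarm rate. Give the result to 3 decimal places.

z(hit rate) = z(0.63) = 0.3319
z(FA) = z(H) − d' = 0.3319 − 0.46 = -0.1281
false-alarm rate = Φ(-0.1281) = 0.4490

false-alarm rate = 0.449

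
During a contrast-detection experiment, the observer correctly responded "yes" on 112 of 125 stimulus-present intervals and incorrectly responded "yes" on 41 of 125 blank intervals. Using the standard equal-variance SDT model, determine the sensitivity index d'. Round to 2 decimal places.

H = 112/125 = 0.8960
FA = 41/125 = 0.3280
Φ⁻¹(H) = Φ⁻¹(0.8960) = 1.2591
Φ⁻¹(FA) = Φ⁻¹(0.3280) = -0.4454
d' = z(H) − z(FA) = 1.2591 − (-0.4454) = 1.7045

d' = 1.70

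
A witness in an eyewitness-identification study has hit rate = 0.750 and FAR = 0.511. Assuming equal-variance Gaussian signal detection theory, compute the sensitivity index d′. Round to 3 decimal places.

z(H) = z(0.750) = 0.6745
z(FA) = z(0.511) = 0.0276
d' = z(H) − z(FA) = 0.6745 − 0.0276 = 0.6469

d′ = 0.647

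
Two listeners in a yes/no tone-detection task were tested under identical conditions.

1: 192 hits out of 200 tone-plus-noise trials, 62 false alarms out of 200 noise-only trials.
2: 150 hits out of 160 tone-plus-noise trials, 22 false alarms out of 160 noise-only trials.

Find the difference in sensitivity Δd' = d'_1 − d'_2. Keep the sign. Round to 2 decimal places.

1: z(0.9600) = 1.751, z(0.3100) = -0.496, d' = 2.247
2: z(0.9375) = 1.534, z(0.1375) = -1.092, d' = 2.626
Δd' = d'_1 − d'_2 = 2.247 − 2.626 = -0.379
2 has the higher sensitivity.

Δd' = -0.38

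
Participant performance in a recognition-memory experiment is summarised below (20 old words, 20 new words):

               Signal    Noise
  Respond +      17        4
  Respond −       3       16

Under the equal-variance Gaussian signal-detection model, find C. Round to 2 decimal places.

H = 17/20 = 0.8500
FA = 4/20 = 0.2000
z(0.8500) = 1.036, z(0.2000) = -0.842
c = −½·[z(H) + z(FA)] = −0.5 × (1.036 + (-0.842)) = -0.097
c < 0: the participant has a liberal response bias.

C = -0.10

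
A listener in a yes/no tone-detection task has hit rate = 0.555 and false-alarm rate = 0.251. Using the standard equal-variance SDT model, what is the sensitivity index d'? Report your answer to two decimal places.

z(H) = 0.1383
z(FA) = -0.6713
d' = z(H) − z(FA) = 0.1383 − (-0.6713) = 0.8096

d' = 0.81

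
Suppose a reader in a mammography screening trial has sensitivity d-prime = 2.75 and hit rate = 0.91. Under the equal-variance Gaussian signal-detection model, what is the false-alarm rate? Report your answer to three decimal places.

z(hit rate) = z(0.91) = 1.3408
z(FA) = z(H) − d' = 1.3408 − 2.75 = -1.4092
false-alarm rate = Φ(-1.4092) = 0.0794

false-alarm rate = 0.079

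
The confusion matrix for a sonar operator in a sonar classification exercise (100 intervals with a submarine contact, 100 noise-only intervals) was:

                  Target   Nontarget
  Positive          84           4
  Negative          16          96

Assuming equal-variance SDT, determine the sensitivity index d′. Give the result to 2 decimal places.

H = 84/100 = 0.8400
FA = 4/100 = 0.0400
z(0.8400) = 0.9945, z(0.0400) = -1.7507
d' = z(H) − z(FA) = 0.9945 − (-1.7507) = 2.7452

d′ = 2.75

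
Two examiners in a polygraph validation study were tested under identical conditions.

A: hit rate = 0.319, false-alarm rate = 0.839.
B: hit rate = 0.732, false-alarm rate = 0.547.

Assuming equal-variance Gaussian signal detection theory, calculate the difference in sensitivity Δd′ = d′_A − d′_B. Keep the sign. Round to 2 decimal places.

Δd′ = -1.96

A: z(0.319) = -0.470, z(0.839) = 0.990, d' = -1.460
B: z(0.732) = 0.619, z(0.547) = 0.118, d' = 0.501
Δd' = d'_A − d'_B = -1.460 − 0.501 = -1.961
B has the higher sensitivity.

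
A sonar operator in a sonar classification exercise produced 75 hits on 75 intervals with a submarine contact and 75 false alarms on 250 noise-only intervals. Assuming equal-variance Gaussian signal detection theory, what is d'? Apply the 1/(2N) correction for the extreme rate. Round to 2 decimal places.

The hit rate is 75/75 = 1, so apply the 1/(2N) correction: H → 1 − 1/(2·75) = 0.99333.
z(H) = z(0.99333) = 2.475
z(FA) = z(0.30000) = -0.524
d' = 2.475 − (-0.524) = 2.999

d' = 3.00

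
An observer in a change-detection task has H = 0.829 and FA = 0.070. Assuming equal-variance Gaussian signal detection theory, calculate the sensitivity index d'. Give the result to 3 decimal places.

d' = 2.426

Φ⁻¹(0.829) = 0.9502, Φ⁻¹(0.070) = -1.4758
d' = z(H) − z(FA) = 0.9502 − (-1.4758) = 2.4260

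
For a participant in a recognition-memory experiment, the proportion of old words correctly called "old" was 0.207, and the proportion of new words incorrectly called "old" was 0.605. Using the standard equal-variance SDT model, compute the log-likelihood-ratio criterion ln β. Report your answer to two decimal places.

ln β = -0.30

Φ⁻¹(0.207) = -0.817, Φ⁻¹(0.605) = 0.266
ln β = −½·[z(H)² − z(FA)²] = −0.5 × (0.667 − 0.071) = -0.298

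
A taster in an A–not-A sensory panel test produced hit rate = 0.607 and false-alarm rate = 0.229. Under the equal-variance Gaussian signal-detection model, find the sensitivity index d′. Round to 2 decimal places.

Φ⁻¹(0.607) = 0.272, Φ⁻¹(0.229) = -0.742
d' = z(H) − z(FA) = 0.272 − (-0.742) = 1.014

d′ = 1.01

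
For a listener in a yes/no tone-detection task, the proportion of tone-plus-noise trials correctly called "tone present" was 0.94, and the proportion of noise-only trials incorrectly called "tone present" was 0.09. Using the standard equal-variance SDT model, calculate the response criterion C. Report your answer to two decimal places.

z(0.94) = 1.555, z(0.09) = -1.341
c = −½·[z(H) + z(FA)] = −0.5 × (1.555 + (-1.341)) = -0.107
c < 0: the listener has a liberal response bias.

C = -0.11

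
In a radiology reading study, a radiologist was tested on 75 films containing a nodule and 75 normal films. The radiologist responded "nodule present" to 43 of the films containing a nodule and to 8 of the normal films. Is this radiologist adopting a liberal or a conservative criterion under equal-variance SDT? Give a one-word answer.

z(H) = 0.185, z(FA) = -1.244
c = −½·(z(H) + z(FA)) = 0.5295
c > 0 → conservative criterion (biased toward responding “no”).

conservative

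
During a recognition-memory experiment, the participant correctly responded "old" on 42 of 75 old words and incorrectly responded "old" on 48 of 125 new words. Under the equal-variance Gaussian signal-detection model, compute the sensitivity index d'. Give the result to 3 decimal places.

d' = 0.446

H = 42/75 = 0.5600
FA = 48/125 = 0.3840
z(H) = z(0.5600) = 0.1510
z(FA) = z(0.3840) = -0.2950
d' = z(H) − z(FA) = 0.1510 − (-0.2950) = 0.4460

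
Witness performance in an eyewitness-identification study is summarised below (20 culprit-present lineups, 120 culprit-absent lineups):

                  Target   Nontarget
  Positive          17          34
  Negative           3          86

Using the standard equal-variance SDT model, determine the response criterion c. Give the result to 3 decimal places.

c = -0.232

H = 17/20 = 0.8500
FA = 34/120 = 0.2833
z(H) = z(0.8500) = 1.0364
z(FA) = z(0.2833) = -0.5731
c = −½·[z(H) + z(FA)] = −0.5 × (1.0364 + (-0.5731)) = -0.23165
c < 0: the witness has a liberal response bias.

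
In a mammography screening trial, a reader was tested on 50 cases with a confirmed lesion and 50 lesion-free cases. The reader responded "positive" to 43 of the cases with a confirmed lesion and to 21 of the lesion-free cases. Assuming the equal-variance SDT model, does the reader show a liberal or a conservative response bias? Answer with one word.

liberal

z(H) = 1.080, z(FA) = -0.202
c = −½·(z(H) + z(FA)) = -0.439
c < 0 → liberal criterion (biased toward responding “yes”).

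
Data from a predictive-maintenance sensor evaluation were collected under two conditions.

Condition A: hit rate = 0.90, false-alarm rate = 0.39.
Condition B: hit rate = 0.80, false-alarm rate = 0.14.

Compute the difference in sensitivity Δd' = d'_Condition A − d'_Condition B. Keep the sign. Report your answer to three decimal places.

Condition A: z(0.90) = 1.2816, z(0.39) = -0.2793, d' = 1.5609
Condition B: z(0.80) = 0.8416, z(0.14) = -1.0803, d' = 1.9219
Δd' = d'_Condition A − d'_Condition B = 1.5609 − 1.9219 = -0.3610
Condition B has the higher sensitivity.

Δd' = -0.361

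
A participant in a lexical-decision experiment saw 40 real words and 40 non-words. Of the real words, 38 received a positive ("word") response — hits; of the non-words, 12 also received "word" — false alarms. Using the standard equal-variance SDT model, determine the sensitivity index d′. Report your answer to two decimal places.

d′ = 2.17

H = 38/40 = 0.9500
FA = 12/40 = 0.3000
Φ⁻¹(0.9500) = 1.6449, Φ⁻¹(0.3000) = -0.5244
d' = z(H) − z(FA) = 1.6449 − (-0.5244) = 2.1693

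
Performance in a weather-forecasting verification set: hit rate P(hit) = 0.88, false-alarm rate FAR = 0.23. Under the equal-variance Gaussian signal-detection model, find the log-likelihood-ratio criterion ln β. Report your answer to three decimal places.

ln β = -0.417

Φ⁻¹(H) = 1.1750
Φ⁻¹(FA) = -0.7388
ln β = −½·[z(H)² − z(FA)²] = −0.5 × (1.3806 − 0.5458) = -0.4174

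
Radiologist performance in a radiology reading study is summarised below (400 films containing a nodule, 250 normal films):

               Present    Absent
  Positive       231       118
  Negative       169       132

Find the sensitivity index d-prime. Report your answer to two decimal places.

d-prime = 0.27

H = 231/400 = 0.5775
FA = 118/250 = 0.4720
Φ⁻¹(H) = 0.196
Φ⁻¹(FA) = -0.070
d' = z(H) − z(FA) = 0.196 − (-0.070) = 0.266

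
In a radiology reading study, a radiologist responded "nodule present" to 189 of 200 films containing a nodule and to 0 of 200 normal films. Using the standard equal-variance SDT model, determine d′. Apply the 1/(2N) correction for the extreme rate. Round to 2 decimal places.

The false-alarm rate is 0/200 = 0, so apply the 1/(2N) correction: FA → 1/(2·200) = 0.00250.
z(H) = z(0.94500) = 1.598
z(FA) = z(0.00250) = -2.807
d' = 1.598 − (-2.807) = 4.405

d′ = 4.41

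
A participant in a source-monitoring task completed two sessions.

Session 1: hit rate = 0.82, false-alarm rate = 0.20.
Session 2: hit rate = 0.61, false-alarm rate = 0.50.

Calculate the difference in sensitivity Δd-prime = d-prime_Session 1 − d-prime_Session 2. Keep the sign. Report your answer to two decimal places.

Δd-prime = 1.48

Session 1: z(0.82) = 0.915, z(0.20) = -0.842, d' = 1.757
Session 2: z(0.61) = 0.279, z(0.50) = 0.000, d' = 0.279
Δd' = d'_Session 1 − d'_Session 2 = 1.757 − 0.279 = 1.478
Session 1 has the higher sensitivity.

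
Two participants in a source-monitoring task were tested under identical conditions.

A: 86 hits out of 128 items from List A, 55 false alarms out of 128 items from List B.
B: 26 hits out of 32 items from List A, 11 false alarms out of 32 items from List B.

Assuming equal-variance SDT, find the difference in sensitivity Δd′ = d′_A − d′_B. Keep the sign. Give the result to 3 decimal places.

A: z(0.6719) = 0.4452, z(0.4297) = -0.1771, d' = 0.6223
B: z(0.8125) = 0.8871, z(0.3438) = -0.4021, d' = 1.2892
Δd' = d'_A − d'_B = 0.6223 − 1.2892 = -0.6669
B has the higher sensitivity.

Δd′ = -0.667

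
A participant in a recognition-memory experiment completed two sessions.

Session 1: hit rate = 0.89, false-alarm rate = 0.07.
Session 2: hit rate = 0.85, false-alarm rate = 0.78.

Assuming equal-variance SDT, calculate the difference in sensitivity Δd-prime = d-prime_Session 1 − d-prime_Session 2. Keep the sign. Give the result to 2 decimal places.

Session 1: z(0.89) = 1.227, z(0.07) = -1.476, d' = 2.703
Session 2: z(0.85) = 1.036, z(0.78) = 0.772, d' = 0.264
Δd' = d'_Session 1 − d'_Session 2 = 2.703 − 0.264 = 2.439
Session 1 has the higher sensitivity.

Δd-prime = 2.44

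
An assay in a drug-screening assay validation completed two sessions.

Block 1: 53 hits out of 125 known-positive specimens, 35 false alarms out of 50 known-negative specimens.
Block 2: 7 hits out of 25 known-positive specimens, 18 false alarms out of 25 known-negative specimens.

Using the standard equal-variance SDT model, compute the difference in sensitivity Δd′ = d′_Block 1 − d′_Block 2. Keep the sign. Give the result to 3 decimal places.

Block 1: z(0.4240) = -0.1917, z(0.7000) = 0.5244, d' = -0.7161
Block 2: z(0.2800) = -0.5828, z(0.7200) = 0.5828, d' = -1.1656
Δd' = d'_Block 1 − d'_Block 2 = -0.7161 − (-1.1656) = 0.4495
Block 1 has the higher sensitivity.

Δd′ = 0.450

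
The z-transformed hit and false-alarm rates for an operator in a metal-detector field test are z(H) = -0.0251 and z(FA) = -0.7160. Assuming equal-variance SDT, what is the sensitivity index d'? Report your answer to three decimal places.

d' = z(H) − z(FA) = -0.0251 − (-0.7160) = 0.6909

d' = 0.691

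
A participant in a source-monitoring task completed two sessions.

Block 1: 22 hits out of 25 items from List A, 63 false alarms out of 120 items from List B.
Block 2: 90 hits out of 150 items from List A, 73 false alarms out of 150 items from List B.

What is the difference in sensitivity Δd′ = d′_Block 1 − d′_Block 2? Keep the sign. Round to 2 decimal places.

Block 1: z(0.8800) = 1.175, z(0.5250) = 0.063, d' = 1.112
Block 2: z(0.6000) = 0.253, z(0.4867) = -0.033, d' = 0.286
Δd' = d'_Block 1 − d'_Block 2 = 1.112 − 0.286 = 0.826
Block 1 has the higher sensitivity.

Δd′ = 0.83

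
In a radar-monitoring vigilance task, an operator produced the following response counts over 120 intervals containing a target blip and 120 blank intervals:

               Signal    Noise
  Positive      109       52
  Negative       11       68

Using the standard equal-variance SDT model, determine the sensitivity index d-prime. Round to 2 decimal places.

d-prime = 1.50

H = 109/120 = 0.9083
FA = 52/120 = 0.4333
z(H) = z(0.9083) = 1.3304
z(FA) = z(0.4333) = -0.1680
d' = z(H) − z(FA) = 1.3304 − (-0.1680) = 1.4984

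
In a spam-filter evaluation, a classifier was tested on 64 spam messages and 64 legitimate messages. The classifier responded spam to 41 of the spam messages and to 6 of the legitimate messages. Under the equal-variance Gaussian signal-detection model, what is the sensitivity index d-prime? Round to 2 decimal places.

H = 41/64 = 0.6406
FA = 6/64 = 0.0938
Φ⁻¹(0.6406) = 0.360, Φ⁻¹(0.0938) = -1.318
d' = z(H) − z(FA) = 0.360 − (-1.318) = 1.678

d-prime = 1.68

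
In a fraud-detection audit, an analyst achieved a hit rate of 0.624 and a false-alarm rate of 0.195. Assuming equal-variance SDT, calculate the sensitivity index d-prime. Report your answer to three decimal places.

z(H) = z(0.624) = 0.3160
z(FA) = z(0.195) = -0.8596
d' = z(H) − z(FA) = 0.3160 − (-0.8596) = 1.1756

d-prime = 1.176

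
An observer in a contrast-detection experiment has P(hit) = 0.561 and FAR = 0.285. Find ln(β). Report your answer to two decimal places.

Φ⁻¹(H) = 0.154
Φ⁻¹(FA) = -0.568
ln β = −½·[z(H)² − z(FA)²] = −0.5 × (0.024 − 0.323) = 0.1495

ln β = 0.15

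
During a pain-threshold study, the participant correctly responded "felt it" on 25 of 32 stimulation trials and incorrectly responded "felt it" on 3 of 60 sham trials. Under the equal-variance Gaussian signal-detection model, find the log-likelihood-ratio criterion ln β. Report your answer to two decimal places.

H = 25/32 = 0.7812
FA = 3/60 = 0.0500
z(H) = 0.776
z(FA) = -1.645
ln β = −½·[z(H)² − z(FA)²] = −0.5 × (0.602 − 2.706) = 1.052

ln β = 1.05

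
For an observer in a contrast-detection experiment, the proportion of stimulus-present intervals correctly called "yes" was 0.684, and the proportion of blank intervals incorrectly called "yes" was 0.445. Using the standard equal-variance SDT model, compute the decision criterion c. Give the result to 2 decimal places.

Φ⁻¹(H) = 0.479
Φ⁻¹(FA) = -0.138
c = −½·[z(H) + z(FA)] = −0.5 × (0.479 + (-0.138)) = -0.1705
c < 0: the observer has a liberal response bias.

c = -0.17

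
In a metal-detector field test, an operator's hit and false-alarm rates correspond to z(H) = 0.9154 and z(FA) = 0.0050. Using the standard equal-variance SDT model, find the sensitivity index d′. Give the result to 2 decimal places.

d' = z(H) − z(FA) = 0.9154 − 0.0050 = 0.9104

d′ = 0.91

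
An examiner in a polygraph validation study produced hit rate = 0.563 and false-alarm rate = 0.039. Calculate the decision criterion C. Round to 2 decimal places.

z(H) = z(0.563) = 0.1586
z(FA) = z(0.039) = -1.7624
c = −½·[z(H) + z(FA)] = −0.5 × (0.1586 + (-1.7624)) = 0.8019

C = 0.80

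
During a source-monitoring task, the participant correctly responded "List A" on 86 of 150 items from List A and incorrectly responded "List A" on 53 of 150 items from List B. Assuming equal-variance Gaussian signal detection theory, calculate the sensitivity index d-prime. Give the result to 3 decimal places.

d-prime = 0.561

H = 86/150 = 0.5733
FA = 53/150 = 0.3533
Φ⁻¹(0.5733) = 0.1848, Φ⁻¹(0.3533) = -0.3764
d' = z(H) − z(FA) = 0.1848 − (-0.3764) = 0.5612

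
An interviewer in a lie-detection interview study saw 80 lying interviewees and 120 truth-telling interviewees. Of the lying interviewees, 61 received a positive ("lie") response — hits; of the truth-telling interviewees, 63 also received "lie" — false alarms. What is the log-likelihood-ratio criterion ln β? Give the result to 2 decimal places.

ln β = -0.25

H = 61/80 = 0.7625
FA = 63/120 = 0.5250
z(H) = z(0.7625) = 0.714
z(FA) = z(0.5250) = 0.063
ln β = −½·[z(H)² − z(FA)²] = −0.5 × (0.510 − 0.004) = -0.253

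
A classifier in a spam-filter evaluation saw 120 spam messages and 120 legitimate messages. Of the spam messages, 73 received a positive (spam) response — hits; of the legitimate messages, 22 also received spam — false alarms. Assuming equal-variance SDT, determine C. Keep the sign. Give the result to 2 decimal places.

C = 0.31

H = 73/120 = 0.6083
FA = 22/120 = 0.1833
z(0.6083) = 0.275, z(0.1833) = -0.903
c = −½·[z(H) + z(FA)] = −0.5 × (0.275 + (-0.903)) = 0.314
c > 0: the classifier has a conservative response bias.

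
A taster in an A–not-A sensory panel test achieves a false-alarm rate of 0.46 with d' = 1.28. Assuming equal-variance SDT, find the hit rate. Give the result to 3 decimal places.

hit rate = 0.881

z(false-alarm rate) = z(0.46) = -0.1004
z(H) = z(FA) + d' = -0.1004 + 1.28 = 1.1796
hit rate = Φ(1.1796) = 0.8809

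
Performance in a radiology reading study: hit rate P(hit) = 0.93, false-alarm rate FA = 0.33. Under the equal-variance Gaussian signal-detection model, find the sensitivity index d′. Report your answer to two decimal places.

z(H) = 1.4758
z(FA) = -0.4399
d' = z(H) − z(FA) = 1.4758 − (-0.4399) = 1.9157

d′ = 1.92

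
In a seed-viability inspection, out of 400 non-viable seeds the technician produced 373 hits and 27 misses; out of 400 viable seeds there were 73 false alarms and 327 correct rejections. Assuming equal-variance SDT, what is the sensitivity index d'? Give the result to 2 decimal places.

H = 373/400 = 0.9325
FA = 73/400 = 0.1825
z(H) = z(0.9325) = 1.495
z(FA) = z(0.1825) = -0.906
d' = z(H) − z(FA) = 1.495 − (-0.906) = 2.401

d' = 2.40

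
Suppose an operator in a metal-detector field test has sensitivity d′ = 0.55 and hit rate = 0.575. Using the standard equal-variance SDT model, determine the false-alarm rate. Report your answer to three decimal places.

z(hit rate) = z(0.575) = 0.1891
z(FA) = z(H) − d' = 0.1891 − 0.55 = -0.3609
false-alarm rate = Φ(-0.3609) = 0.3591

false-alarm rate = 0.359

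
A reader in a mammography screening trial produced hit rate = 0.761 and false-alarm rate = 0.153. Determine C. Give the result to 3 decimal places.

C = 0.157

z(H) = 0.7095
z(FA) = -1.0237
c = −½·[z(H) + z(FA)] = −0.5 × (0.7095 + (-1.0237)) = 0.1571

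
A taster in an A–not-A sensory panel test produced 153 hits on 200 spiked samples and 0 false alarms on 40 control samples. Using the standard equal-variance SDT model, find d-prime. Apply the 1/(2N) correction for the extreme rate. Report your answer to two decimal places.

The false-alarm rate is 0/40 = 0, so apply the 1/(2N) correction: FA → 1/(2·40) = 0.01250.
z(H) = z(0.76500) = 0.722
z(FA) = z(0.01250) = -2.241
d' = 0.722 − (-2.241) = 2.963

d-prime = 2.96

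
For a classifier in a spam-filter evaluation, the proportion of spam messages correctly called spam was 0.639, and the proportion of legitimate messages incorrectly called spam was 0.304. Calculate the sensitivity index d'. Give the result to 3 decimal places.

d' = 0.869

Φ⁻¹(H) = Φ⁻¹(0.639) = 0.3558
Φ⁻¹(FA) = Φ⁻¹(0.304) = -0.5129
d' = z(H) − z(FA) = 0.3558 − (-0.5129) = 0.8687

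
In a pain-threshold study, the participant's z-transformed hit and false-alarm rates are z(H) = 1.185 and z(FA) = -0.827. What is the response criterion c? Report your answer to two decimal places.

c = -0.18

c = −½·[z(H) + z(FA)] = −½·(1.185 + (-0.827)) = -0.179
c < 0: the participant has a liberal response bias.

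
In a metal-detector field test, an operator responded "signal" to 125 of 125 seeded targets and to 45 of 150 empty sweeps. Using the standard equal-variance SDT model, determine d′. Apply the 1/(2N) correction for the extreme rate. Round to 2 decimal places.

The hit rate is 125/125 = 1, so apply the 1/(2N) correction: H → 1 − 1/(2·125) = 0.99600.
z(H) = z(0.99600) = 2.652
z(FA) = z(0.30000) = -0.524
d' = 2.652 − (-0.524) = 3.176

d′ = 3.18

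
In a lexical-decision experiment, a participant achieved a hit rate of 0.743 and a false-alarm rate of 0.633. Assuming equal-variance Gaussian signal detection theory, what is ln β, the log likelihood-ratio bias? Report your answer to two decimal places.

z(H) = z(0.743) = 0.653
z(FA) = z(0.633) = 0.340
ln β = −½·[z(H)² − z(FA)²] = −0.5 × (0.426 − 0.116) = -0.155

ln β = -0.16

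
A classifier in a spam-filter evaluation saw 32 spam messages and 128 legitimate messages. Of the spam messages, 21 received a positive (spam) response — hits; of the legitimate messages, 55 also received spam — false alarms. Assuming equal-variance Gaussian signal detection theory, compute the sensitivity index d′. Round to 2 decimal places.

d′ = 0.58

H = 21/32 = 0.6562
FA = 55/128 = 0.4297
z(H) = 0.402
z(FA) = -0.177
d' = z(H) − z(FA) = 0.402 − (-0.177) = 0.579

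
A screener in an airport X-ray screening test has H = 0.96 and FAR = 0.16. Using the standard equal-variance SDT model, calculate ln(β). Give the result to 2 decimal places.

ln β = -1.04

Φ⁻¹(H) = 1.751
Φ⁻¹(FA) = -0.994
ln β = −½·[z(H)² − z(FA)²] = −0.5 × (3.066 − 0.988) = -1.039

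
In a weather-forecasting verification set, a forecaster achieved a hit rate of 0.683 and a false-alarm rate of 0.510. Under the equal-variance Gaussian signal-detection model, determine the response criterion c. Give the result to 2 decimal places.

z(0.683) = 0.4761, z(0.510) = 0.0251
c = −½·[z(H) + z(FA)] = −0.5 × (0.4761 + 0.0251) = -0.2506

c = -0.25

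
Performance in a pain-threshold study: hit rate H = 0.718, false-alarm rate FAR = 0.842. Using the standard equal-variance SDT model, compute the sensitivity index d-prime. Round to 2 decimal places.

d-prime = -0.43

z(H) = z(0.718) = 0.5769
z(FA) = z(0.842) = 1.0027
d' = z(H) − z(FA) = 0.5769 − 1.0027 = -0.4258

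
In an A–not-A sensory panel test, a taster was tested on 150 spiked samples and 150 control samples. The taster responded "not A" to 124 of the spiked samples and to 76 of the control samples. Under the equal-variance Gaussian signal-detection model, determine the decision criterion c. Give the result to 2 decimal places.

c = -0.48

H = 124/150 = 0.8267
FA = 76/150 = 0.5067
Φ⁻¹(H) = 0.9412
Φ⁻¹(FA) = 0.0168
c = −½·[z(H) + z(FA)] = −0.5 × (0.9412 + 0.0168) = -0.4790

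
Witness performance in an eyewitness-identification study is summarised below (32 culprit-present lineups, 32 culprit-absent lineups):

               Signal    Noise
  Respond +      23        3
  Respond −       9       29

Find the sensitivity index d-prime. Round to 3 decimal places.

d-prime = 1.897

H = 23/32 = 0.7188
FA = 3/32 = 0.0938
Φ⁻¹(H) = Φ⁻¹(0.7188) = 0.5793
Φ⁻¹(FA) = Φ⁻¹(0.0938) = -1.3177
d' = z(H) − z(FA) = 0.5793 − (-1.3177) = 1.8970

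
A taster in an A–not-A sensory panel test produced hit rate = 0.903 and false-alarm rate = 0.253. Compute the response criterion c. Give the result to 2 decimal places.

Φ⁻¹(0.903) = 1.2988, Φ⁻¹(0.253) = -0.6651
c = −½·[z(H) + z(FA)] = −0.5 × (1.2988 + (-0.6651)) = -0.31685
c < 0: the taster has a liberal response bias.

c = -0.32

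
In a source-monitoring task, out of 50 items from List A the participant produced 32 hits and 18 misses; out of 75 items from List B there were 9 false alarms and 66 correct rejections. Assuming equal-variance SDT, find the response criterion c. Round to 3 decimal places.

c = 0.408

H = 32/50 = 0.6400
FA = 9/75 = 0.1200
z(H) = z(0.6400) = 0.3585
z(FA) = z(0.1200) = -1.1750
c = −½·[z(H) + z(FA)] = −0.5 × (0.3585 + (-1.1750)) = 0.40825
c > 0: the participant has a conservative response bias.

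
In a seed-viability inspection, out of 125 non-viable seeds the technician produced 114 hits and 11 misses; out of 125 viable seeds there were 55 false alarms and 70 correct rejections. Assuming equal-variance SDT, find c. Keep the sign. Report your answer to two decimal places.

c = -0.60

H = 114/125 = 0.9120
FA = 55/125 = 0.4400
z(0.9120) = 1.353, z(0.4400) = -0.151
c = −½·[z(H) + z(FA)] = −0.5 × (1.353 + (-0.151)) = -0.601
c < 0: the technician has a liberal response bias.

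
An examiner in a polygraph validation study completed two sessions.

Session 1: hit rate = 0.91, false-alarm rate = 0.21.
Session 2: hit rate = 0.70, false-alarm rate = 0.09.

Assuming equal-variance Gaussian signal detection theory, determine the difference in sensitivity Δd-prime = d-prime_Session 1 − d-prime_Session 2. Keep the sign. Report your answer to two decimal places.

Δd-prime = 0.28

Session 1: z(0.91) = 1.341, z(0.21) = -0.806, d' = 2.147
Session 2: z(0.70) = 0.524, z(0.09) = -1.341, d' = 1.865
Δd' = d'_Session 1 − d'_Session 2 = 2.147 − 1.865 = 0.282
Session 1 has the higher sensitivity.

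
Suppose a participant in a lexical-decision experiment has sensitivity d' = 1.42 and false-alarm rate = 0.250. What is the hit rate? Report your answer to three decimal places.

z(false-alarm rate) = z(0.250) = -0.6745
z(H) = z(FA) + d' = -0.6745 + 1.42 = 0.7455
hit rate = Φ(0.7455) = 0.7720

hit rate = 0.772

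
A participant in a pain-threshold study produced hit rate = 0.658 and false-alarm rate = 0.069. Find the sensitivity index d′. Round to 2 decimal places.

z(H) = z(0.658) = 0.4070
z(FA) = z(0.069) = -1.4833
d' = z(H) − z(FA) = 0.4070 − (-1.4833) = 1.8903

d′ = 1.89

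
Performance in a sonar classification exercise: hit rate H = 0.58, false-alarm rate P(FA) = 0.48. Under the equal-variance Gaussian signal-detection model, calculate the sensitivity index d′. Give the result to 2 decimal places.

Φ⁻¹(H) = Φ⁻¹(0.58) = 0.202
Φ⁻¹(FA) = Φ⁻¹(0.48) = -0.050
d' = z(H) − z(FA) = 0.202 − (-0.050) = 0.252

d′ = 0.25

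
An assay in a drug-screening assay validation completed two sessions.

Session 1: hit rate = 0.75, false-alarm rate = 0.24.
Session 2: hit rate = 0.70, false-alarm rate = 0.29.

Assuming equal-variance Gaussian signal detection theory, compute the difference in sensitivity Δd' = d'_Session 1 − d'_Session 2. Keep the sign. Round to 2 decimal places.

Δd' = 0.30

Session 1: z(0.75) = 0.674, z(0.24) = -0.706, d' = 1.380
Session 2: z(0.70) = 0.524, z(0.29) = -0.553, d' = 1.077
Δd' = d'_Session 1 − d'_Session 2 = 1.380 − 1.077 = 0.303
Session 1 has the higher sensitivity.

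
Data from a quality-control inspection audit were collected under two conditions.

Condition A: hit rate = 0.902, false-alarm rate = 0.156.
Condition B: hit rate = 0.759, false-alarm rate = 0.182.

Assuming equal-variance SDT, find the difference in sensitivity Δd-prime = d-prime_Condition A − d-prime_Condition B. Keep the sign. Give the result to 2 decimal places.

Δd-prime = 0.69

Condition A: z(0.902) = 1.293, z(0.156) = -1.011, d' = 2.304
Condition B: z(0.759) = 0.703, z(0.182) = -0.908, d' = 1.611
Δd' = d'_Condition A − d'_Condition B = 2.304 − 1.611 = 0.693
Condition A has the higher sensitivity.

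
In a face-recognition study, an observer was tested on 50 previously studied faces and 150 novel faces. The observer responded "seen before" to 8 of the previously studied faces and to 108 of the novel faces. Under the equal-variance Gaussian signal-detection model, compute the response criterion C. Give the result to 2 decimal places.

C = 0.21

H = 8/50 = 0.1600
FA = 108/150 = 0.7200
z(H) = z(0.1600) = -0.994
z(FA) = z(0.7200) = 0.583
c = −½·[z(H) + z(FA)] = −0.5 × (-0.994 + 0.583) = 0.2055
c > 0: the observer has a conservative response bias.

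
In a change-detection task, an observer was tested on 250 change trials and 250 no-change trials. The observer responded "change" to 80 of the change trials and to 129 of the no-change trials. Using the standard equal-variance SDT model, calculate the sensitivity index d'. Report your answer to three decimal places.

d' = -0.508

H = 80/250 = 0.3200
FA = 129/250 = 0.5160
z(H) = z(0.3200) = -0.4677
z(FA) = z(0.5160) = 0.0401
d' = z(H) − z(FA) = -0.4677 − 0.0401 = -0.5078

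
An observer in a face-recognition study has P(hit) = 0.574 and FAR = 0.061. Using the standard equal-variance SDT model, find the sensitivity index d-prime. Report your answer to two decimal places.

d-prime = 1.73

Φ⁻¹(0.574) = 0.1866, Φ⁻¹(0.061) = -1.5464
d' = z(H) − z(FA) = 0.1866 − (-1.5464) = 1.7330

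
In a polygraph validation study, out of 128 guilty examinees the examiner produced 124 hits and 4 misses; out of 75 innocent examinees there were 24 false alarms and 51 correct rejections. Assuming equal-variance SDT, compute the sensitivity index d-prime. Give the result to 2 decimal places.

d-prime = 2.33

H = 124/128 = 0.9688
FA = 24/75 = 0.3200
z(H) = z(0.9688) = 1.8634
z(FA) = z(0.3200) = -0.4677
d' = z(H) − z(FA) = 1.8634 − (-0.4677) = 2.3311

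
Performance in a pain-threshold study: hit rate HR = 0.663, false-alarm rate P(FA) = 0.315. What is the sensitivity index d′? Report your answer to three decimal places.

d′ = 0.902

Φ⁻¹(0.663) = 0.4207, Φ⁻¹(0.315) = -0.4817
d' = z(H) − z(FA) = 0.4207 − (-0.4817) = 0.9024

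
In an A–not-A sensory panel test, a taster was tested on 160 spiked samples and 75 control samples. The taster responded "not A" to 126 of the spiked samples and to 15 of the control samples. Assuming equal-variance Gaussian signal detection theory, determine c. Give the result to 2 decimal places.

c = 0.02

H = 126/160 = 0.7875
FA = 15/75 = 0.2000
z(H) = z(0.7875) = 0.798
z(FA) = z(0.2000) = -0.842
c = −½·[z(H) + z(FA)] = −0.5 × (0.798 + (-0.842)) = 0.022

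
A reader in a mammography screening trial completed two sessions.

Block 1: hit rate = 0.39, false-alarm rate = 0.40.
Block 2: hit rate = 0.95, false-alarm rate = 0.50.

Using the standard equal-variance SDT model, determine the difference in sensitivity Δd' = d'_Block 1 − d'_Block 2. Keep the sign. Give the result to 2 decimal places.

Block 1: z(0.39) = -0.279, z(0.40) = -0.253, d' = -0.026
Block 2: z(0.95) = 1.645, z(0.50) = 0.000, d' = 1.645
Δd' = d'_Block 1 − d'_Block 2 = -0.026 − 1.645 = -1.671
Block 2 has the higher sensitivity.

Δd' = -1.67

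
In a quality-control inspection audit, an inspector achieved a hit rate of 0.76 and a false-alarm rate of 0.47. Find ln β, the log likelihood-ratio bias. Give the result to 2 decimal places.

ln β = -0.25

z(H) = 0.706
z(FA) = -0.075
ln β = −½·[z(H)² − z(FA)²] = −0.5 × (0.498 − 0.006) = -0.246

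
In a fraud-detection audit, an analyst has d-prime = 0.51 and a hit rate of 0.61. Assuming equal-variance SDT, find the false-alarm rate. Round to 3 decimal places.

z(hit rate) = z(0.61) = 0.2793
z(FA) = z(H) − d' = 0.2793 − 0.51 = -0.2307
false-alarm rate = Φ(-0.2307) = 0.4088

false-alarm rate = 0.409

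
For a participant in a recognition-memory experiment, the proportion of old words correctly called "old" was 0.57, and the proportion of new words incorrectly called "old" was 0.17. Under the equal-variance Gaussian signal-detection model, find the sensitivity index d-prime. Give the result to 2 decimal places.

Φ⁻¹(H) = Φ⁻¹(0.57) = 0.1764
Φ⁻¹(FA) = Φ⁻¹(0.17) = -0.9542
d' = z(H) − z(FA) = 0.1764 − (-0.9542) = 1.1306

d-prime = 1.13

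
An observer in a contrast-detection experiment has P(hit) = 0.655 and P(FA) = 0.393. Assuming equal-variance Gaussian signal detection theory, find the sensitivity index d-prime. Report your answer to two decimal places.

d-prime = 0.67

Φ⁻¹(H) = Φ⁻¹(0.655) = 0.399
Φ⁻¹(FA) = Φ⁻¹(0.393) = -0.272
d' = z(H) − z(FA) = 0.399 − (-0.272) = 0.671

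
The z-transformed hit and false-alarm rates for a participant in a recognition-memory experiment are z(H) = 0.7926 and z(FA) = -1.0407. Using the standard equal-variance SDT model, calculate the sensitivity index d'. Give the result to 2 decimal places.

d' = z(H) − z(FA) = 0.7926 − (-1.0407) = 1.8333

d' = 1.83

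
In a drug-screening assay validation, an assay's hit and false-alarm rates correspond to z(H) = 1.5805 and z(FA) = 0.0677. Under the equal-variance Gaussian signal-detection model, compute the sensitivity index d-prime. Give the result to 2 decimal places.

d-prime = 1.51

d' = z(H) − z(FA) = 1.5805 − 0.0677 = 1.5128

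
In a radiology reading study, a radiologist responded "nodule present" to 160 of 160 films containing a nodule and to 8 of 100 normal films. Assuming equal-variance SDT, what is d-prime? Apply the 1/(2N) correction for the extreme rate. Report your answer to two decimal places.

d-prime = 4.14

The hit rate is 160/160 = 1, so apply the 1/(2N) correction: H → 1 − 1/(2·160) = 0.99687.
z(H) = z(0.99687) = 2.734
z(FA) = z(0.08000) = -1.405
d' = 2.734 − (-1.405) = 4.139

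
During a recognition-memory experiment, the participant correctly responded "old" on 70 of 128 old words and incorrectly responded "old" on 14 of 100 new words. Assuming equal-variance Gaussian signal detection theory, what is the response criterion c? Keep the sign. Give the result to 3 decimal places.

H = 70/128 = 0.5469
FA = 14/100 = 0.1400
Φ⁻¹(H) = 0.1178
Φ⁻¹(FA) = -1.0803
c = −½·[z(H) + z(FA)] = −0.5 × (0.1178 + (-1.0803)) = 0.48125
c > 0: the participant has a conservative response bias.

c = 0.481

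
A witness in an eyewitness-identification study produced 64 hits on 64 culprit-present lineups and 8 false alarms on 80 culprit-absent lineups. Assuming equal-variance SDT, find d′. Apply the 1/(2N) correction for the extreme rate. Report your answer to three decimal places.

d′ = 3.699

The hit rate is 64/64 = 1, so apply the 1/(2N) correction: H → 1 − 1/(2·64) = 0.99219.
z(H) = z(0.99219) = 2.4177
z(FA) = z(0.10000) = -1.2816
d' = 2.4177 − (-1.2816) = 3.6993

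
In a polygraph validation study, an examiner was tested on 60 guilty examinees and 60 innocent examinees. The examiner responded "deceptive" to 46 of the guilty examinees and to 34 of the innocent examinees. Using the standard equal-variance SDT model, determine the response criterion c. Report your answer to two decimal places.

H = 46/60 = 0.7667
FA = 34/60 = 0.5667
Φ⁻¹(H) = 0.728
Φ⁻¹(FA) = 0.168
c = −½·[z(H) + z(FA)] = −0.5 × (0.728 + 0.168) = -0.448
c < 0: the examiner has a liberal response bias.

c = -0.45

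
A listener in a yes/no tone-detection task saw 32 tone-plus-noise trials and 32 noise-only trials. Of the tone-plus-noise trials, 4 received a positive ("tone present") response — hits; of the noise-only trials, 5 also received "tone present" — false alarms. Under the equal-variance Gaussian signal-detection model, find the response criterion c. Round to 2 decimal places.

c = 1.08

H = 4/32 = 0.1250
FA = 5/32 = 0.1562
Φ⁻¹(H) = -1.150
Φ⁻¹(FA) = -1.010
c = −½·[z(H) + z(FA)] = −0.5 × (-1.150 + (-1.010)) = 1.080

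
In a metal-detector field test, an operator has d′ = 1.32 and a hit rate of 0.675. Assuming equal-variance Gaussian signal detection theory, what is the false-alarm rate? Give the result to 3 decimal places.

z(hit rate) = z(0.675) = 0.4538
z(FA) = z(H) − d' = 0.4538 − 1.32 = -0.8662
false-alarm rate = Φ(-0.8662) = 0.1932

false-alarm rate = 0.193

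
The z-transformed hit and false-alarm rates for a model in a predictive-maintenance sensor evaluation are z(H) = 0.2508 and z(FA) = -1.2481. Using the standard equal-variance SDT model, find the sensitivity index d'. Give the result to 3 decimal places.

d' = 1.499

d' = z(H) − z(FA) = 0.2508 − (-1.2481) = 1.4989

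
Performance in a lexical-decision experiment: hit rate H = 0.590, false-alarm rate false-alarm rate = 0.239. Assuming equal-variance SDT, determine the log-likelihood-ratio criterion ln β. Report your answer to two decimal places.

z(H) = 0.228
z(FA) = -0.710
ln β = −½·[z(H)² − z(FA)²] = −0.5 × (0.052 − 0.504) = 0.226

ln β = 0.23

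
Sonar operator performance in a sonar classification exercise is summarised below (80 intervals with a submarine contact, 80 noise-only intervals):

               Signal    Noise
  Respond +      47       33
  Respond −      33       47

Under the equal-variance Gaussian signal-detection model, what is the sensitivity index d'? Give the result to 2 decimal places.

d' = 0.44

H = 47/80 = 0.5875
FA = 33/80 = 0.4125
Φ⁻¹(H) = Φ⁻¹(0.5875) = 0.221
Φ⁻¹(FA) = Φ⁻¹(0.4125) = -0.221
d' = z(H) − z(FA) = 0.221 − (-0.221) = 0.442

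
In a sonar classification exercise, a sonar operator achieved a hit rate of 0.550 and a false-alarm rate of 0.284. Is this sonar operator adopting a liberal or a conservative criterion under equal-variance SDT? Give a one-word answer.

z(H) = 0.126, z(FA) = -0.571
c = −½·(z(H) + z(FA)) = 0.2225
c > 0 → conservative criterion (biased toward responding “no”).

conservative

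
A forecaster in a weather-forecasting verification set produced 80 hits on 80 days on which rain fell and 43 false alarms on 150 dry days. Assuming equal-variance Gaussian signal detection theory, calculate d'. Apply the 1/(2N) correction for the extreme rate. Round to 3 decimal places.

d' = 3.061

The hit rate is 80/80 = 1, so apply the 1/(2N) correction: H → 1 − 1/(2·80) = 0.99375.
z(H) = z(0.99375) = 2.4977
z(FA) = z(0.28667) = -0.5631
d' = 2.4977 − (-0.5631) = 3.0608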